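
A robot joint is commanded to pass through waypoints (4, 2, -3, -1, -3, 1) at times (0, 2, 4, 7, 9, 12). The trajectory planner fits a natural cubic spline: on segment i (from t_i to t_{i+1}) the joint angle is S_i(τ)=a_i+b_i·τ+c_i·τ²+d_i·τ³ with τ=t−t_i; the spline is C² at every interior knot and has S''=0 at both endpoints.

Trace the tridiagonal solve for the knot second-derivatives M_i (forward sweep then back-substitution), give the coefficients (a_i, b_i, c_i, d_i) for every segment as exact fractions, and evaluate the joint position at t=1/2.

  seg 0: a=4 b=-1247/3288 c=0 d=-2041/13152
  seg 1: a=2 b=-3685/1644 c=-2041/2192 d=5273/13152
  seg 2: a=-3 b=-3797/3288 c=202/137 d=-8555/29592
  seg 3: a=-1 b=-187/1644 c=-3707/3288 d=375/1096
  seg 4: a=-3 b=-851/1644 c=3043/3288 d=-3043/29592
S(1/2) = 132957/35072

Δ: Δ0=-1, Δ1=-5/2, Δ2=2/3, Δ3=-1, Δ4=4/3
row 1: diag=8, rhs=-9; c'=1/4, d'=-9/8
row 2: denom=10−2·1/4=19/2; d'=(19−2·-9/8)/(19/2)=85/38
row 3: denom=10−3·6/19=172/19; d'=(-10−3·85/38)/(172/19)=-635/344
row 4: denom=10−2·19/86=411/43; d'=(14−2·-635/344)/(411/43)=3043/1644
back: M4=3043/1644
back: M3=-635/344−19/86·3043/1644=-3707/1644
back: M2=85/38−6/19·-3707/1644=404/137
back: M1=-9/8−1/4·404/137=-2041/1096
M: M0=0, M1=-2041/1096, M2=404/137, M3=-3707/1644, M4=3043/1644, M5=0
seg 0: a=4, c=M0/2=0, d=(M1−M0)/(6·2)=-2041/13152, b=Δ0−h0·(2M0+M1)/6=-1247/3288
seg 1: a=2, c=M1/2=-2041/2192, d=(M2−M1)/(6·2)=5273/13152, b=Δ1−h1·(2M1+M2)/6=-3685/1644
seg 2: a=-3, c=M2/2=202/137, d=(M3−M2)/(6·3)=-8555/29592, b=Δ2−h2·(2M2+M3)/6=-3797/3288
seg 3: a=-1, c=M3/2=-3707/3288, d=(M4−M3)/(6·2)=375/1096, b=Δ3−h3·(2M3+M4)/6=-187/1644
seg 4: a=-3, c=M4/2=3043/3288, d=(M5−M4)/(6·3)=-3043/29592, b=Δ4−h4·(2M4+M5)/6=-851/1644
t_q=1/2 → seg 0, τ=1/2; S=4+-1247/3288·τ+0·τ²+-2041/13152·τ³=132957/35072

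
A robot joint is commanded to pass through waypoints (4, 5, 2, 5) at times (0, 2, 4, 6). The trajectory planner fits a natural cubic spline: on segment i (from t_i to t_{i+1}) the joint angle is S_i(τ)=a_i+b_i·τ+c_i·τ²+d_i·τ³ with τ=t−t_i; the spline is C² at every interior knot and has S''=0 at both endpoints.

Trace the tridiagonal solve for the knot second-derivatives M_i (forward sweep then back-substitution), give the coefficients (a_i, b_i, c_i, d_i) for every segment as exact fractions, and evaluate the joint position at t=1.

  seg 0: a=4 b=37/30 c=0 d=-11/60
  seg 1: a=5 b=-29/30 c=-11/10 d=5/12
  seg 2: a=2 b=-11/30 c=7/5 d=-7/30
S(1) = 101/20

Δ: Δ0=1/2, Δ1=-3/2, Δ2=3/2
row 1: diag=8, rhs=-12; c'=1/4, d'=-3/2
row 2: denom=8−2·1/4=15/2; d'=(18−2·-3/2)/(15/2)=14/5
back: M2=14/5
back: M1=-3/2−1/4·14/5=-11/5
M: M0=0, M1=-11/5, M2=14/5, M3=0
seg 0: a=4, c=M0/2=0, d=(M1−M0)/(6·2)=-11/60, b=Δ0−h0·(2M0+M1)/6=37/30
seg 1: a=5, c=M1/2=-11/10, d=(M2−M1)/(6·2)=5/12, b=Δ1−h1·(2M1+M2)/6=-29/30
seg 2: a=2, c=M2/2=7/5, d=(M3−M2)/(6·2)=-7/30, b=Δ2−h2·(2M2+M3)/6=-11/30
t_q=1 → seg 0, τ=1; S=4+37/30·τ+0·τ²+-11/60·τ³=101/20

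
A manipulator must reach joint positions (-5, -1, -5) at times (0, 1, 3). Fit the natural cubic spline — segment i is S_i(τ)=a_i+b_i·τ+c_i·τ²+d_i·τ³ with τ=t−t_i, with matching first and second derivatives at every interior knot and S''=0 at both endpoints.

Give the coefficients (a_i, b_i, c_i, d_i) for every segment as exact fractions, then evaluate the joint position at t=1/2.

  seg 0: a=-5 b=5 c=0 d=-1
  seg 1: a=-1 b=2 c=-3 d=1/2
S(1/2) = -21/8

Δ: Δ0=4, Δ1=-2
row 1: diag=6, rhs=-36; c'=1/3, d'=-6
back: M1=-6
M: M0=0, M1=-6, M2=0
seg 0: a=-5, c=M0/2=0, d=(M1−M0)/(6·1)=-1, b=Δ0−h0·(2M0+M1)/6=5
seg 1: a=-1, c=M1/2=-3, d=(M2−M1)/(6·2)=1/2, b=Δ1−h1·(2M1+M2)/6=2
t_q=1/2 → seg 0, τ=1/2; S=-5+5·τ+0·τ²+-1·τ³=-21/8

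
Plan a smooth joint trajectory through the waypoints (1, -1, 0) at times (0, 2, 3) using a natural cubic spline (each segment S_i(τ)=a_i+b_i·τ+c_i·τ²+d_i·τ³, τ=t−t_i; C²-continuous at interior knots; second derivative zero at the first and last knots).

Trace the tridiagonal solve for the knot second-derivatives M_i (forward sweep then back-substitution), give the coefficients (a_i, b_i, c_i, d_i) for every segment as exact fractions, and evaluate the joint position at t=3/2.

  seg 0: a=1 b=-5/3 c=0 d=1/6
  seg 1: a=-1 b=1/3 c=1 d=-1/3
S(3/2) = -15/16

Δ: Δ0=-1, Δ1=1
row 1: diag=6, rhs=12; c'=1/6, d'=2
back: M1=2
M: M0=0, M1=2, M2=0
seg 0: a=1, c=M0/2=0, d=(M1−M0)/(6·2)=1/6, b=Δ0−h0·(2M0+M1)/6=-5/3
seg 1: a=-1, c=M1/2=1, d=(M2−M1)/(6·1)=-1/3, b=Δ1−h1·(2M1+M2)/6=1/3
t_q=3/2 → seg 0, τ=3/2; S=1+-5/3·τ+0·τ²+1/6·τ³=-15/16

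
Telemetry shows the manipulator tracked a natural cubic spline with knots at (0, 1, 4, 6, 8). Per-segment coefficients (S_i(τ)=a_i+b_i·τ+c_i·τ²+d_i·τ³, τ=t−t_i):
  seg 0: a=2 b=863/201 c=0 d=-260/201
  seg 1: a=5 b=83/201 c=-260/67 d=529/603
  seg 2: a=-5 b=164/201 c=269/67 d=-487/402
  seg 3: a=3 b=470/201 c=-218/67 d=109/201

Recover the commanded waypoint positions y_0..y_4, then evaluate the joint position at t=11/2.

y_0 = S_0(0) = a_0 = 2
y_1 = S_1(0) = a_1 = 5
y_2 = S_2(0) = a_2 = -5
y_3 = S_3(0) = a_3 = 3
y_4 = S_3(2) = -1
t_q=11/2 is in segment 2 (τ=3/2); S_2(τ)=1253/1072

y_0=2 y_1=5 y_2=-5 y_3=3 y_4=-1
S(11/2) = 1253/1072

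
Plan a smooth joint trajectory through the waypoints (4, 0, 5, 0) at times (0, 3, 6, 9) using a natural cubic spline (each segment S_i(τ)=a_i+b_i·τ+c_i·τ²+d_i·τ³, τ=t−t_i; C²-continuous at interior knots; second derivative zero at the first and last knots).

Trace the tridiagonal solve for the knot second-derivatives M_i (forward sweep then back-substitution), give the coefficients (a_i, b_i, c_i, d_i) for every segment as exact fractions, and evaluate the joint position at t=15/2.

  seg 0: a=4 b=-106/45 c=0 d=46/405
  seg 1: a=0 b=32/45 c=46/45 d=-19/81
  seg 2: a=5 b=23/45 c=-49/45 d=49/405
S(15/2) = 149/40

Δ: Δ0=-4/3, Δ1=5/3, Δ2=-5/3
row 1: diag=12, rhs=18; c'=1/4, d'=3/2
row 2: denom=12−3·1/4=45/4; d'=(-20−3·3/2)/(45/4)=-98/45
back: M2=-98/45
back: M1=3/2−1/4·-98/45=92/45
M: M0=0, M1=92/45, M2=-98/45, M3=0
seg 0: a=4, c=M0/2=0, d=(M1−M0)/(6·3)=46/405, b=Δ0−h0·(2M0+M1)/6=-106/45
seg 1: a=0, c=M1/2=46/45, d=(M2−M1)/(6·3)=-19/81, b=Δ1−h1·(2M1+M2)/6=32/45
seg 2: a=5, c=M2/2=-49/45, d=(M3−M2)/(6·3)=49/405, b=Δ2−h2·(2M2+M3)/6=23/45
t_q=15/2 → seg 2, τ=3/2; S=5+23/45·τ+-49/45·τ²+49/405·τ³=149/40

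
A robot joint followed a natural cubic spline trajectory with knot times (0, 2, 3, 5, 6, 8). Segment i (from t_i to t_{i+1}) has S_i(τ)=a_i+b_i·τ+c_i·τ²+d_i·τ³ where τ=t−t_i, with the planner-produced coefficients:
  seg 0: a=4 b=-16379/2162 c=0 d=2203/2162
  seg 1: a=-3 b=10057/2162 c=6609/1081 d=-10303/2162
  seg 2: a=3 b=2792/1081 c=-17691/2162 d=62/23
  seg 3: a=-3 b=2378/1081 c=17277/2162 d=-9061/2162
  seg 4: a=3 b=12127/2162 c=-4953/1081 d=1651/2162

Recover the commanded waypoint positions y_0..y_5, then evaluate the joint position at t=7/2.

y_0=4 y_1=-3 y_2=3 y_3=-3 y_4=3 y_5=2
S(7/2) = 22335/8648

y_0 = S_0(0) = a_0 = 4
y_1 = S_1(0) = a_1 = -3
y_2 = S_2(0) = a_2 = 3
y_3 = S_3(0) = a_3 = -3
y_4 = S_4(0) = a_4 = 3
y_5 = S_4(2) = 2
t_q=7/2 is in segment 2 (τ=1/2); S_2(τ)=22335/8648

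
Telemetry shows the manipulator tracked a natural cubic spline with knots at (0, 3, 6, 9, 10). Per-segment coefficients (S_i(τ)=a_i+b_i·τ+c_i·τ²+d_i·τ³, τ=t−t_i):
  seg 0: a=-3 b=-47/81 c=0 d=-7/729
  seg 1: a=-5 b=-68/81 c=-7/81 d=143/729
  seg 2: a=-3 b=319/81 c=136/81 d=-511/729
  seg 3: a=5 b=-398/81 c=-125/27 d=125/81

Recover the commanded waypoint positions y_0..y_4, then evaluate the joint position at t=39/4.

y_0=-3 y_1=-5 y_2=-3 y_3=5 y_4=-3
S(39/4) = -1103/1728

y_0 = S_0(0) = a_0 = -3
y_1 = S_1(0) = a_1 = -5
y_2 = S_2(0) = a_2 = -3
y_3 = S_3(0) = a_3 = 5
y_4 = S_3(1) = -3
t_q=39/4 is in segment 3 (τ=3/4); S_3(τ)=-1103/1728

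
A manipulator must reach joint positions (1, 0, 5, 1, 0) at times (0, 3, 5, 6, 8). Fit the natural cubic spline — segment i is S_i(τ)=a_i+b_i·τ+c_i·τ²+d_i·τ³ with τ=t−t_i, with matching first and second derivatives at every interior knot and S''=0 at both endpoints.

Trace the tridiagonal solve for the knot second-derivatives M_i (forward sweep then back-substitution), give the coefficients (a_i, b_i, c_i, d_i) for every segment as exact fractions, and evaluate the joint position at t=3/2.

Δ: Δ0=-1/3, Δ1=5/2, Δ2=-4, Δ3=-1/2
row 1: diag=10, rhs=17; c'=1/5, d'=17/10
row 2: denom=6−2·1/5=28/5; d'=(-39−2·17/10)/(28/5)=-53/7
row 3: denom=6−1·5/28=163/28; d'=(21−1·-53/7)/(163/28)=800/163
back: M3=800/163
back: M2=-53/7−5/28·800/163=-1377/163
back: M1=17/10−1/5·-1377/163=1105/326
M: M0=0, M1=1105/326, M2=-1377/163, M3=800/163, M4=0
seg 0: a=1, c=M0/2=0, d=(M1−M0)/(6·3)=1105/5868, b=Δ0−h0·(2M0+M1)/6=-3967/1956
seg 1: a=0, c=M1/2=1105/652, d=(M2−M1)/(6·2)=-3859/3912, b=Δ1−h1·(2M1+M2)/6=2989/978
seg 2: a=5, c=M2/2=-1377/326, d=(M3−M2)/(6·1)=2177/978, b=Δ2−h2·(2M2+M3)/6=-979/489
seg 3: a=1, c=M3/2=400/163, d=(M4−M3)/(6·2)=-200/489, b=Δ3−h3·(2M3+M4)/6=-3689/978
t_q=3/2 → seg 0, τ=3/2; S=1+-3967/1956·τ+0·τ²+1105/5868·τ³=-7337/5216

  seg 0: a=1 b=-3967/1956 c=0 d=1105/5868
  seg 1: a=0 b=2989/978 c=1105/652 d=-3859/3912
  seg 2: a=5 b=-979/489 c=-1377/326 d=2177/978
  seg 3: a=1 b=-3689/978 c=400/163 d=-200/489
S(3/2) = -7337/5216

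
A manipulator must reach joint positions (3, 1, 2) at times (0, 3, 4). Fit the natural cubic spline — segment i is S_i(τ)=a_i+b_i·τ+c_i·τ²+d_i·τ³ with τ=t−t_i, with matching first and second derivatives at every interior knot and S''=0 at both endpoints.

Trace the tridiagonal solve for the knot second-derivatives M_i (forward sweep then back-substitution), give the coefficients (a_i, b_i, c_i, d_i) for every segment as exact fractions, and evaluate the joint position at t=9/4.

Δ: Δ0=-2/3, Δ1=1
row 1: diag=8, rhs=10; c'=1/8, d'=5/4
back: M1=5/4
M: M0=0, M1=5/4, M2=0
seg 0: a=3, c=M0/2=0, d=(M1−M0)/(6·3)=5/72, b=Δ0−h0·(2M0+M1)/6=-31/24
seg 1: a=1, c=M1/2=5/8, d=(M2−M1)/(6·1)=-5/24, b=Δ1−h1·(2M1+M2)/6=7/12
t_q=9/4 → seg 0, τ=9/4; S=3+-31/24·τ+0·τ²+5/72·τ³=453/512

  seg 0: a=3 b=-31/24 c=0 d=5/72
  seg 1: a=1 b=7/12 c=5/8 d=-5/24
S(9/4) = 453/512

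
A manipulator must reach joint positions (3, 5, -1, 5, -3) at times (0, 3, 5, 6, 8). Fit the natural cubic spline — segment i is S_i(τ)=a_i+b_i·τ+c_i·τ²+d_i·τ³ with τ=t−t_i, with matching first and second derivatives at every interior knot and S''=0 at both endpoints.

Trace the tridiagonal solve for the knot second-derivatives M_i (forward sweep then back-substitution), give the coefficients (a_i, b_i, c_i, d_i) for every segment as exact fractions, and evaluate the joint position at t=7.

Δ: Δ0=2/3, Δ1=-3, Δ2=6, Δ3=-4
row 1: diag=10, rhs=-22; c'=1/5, d'=-11/5
row 2: denom=6−2·1/5=28/5; d'=(54−2·-11/5)/(28/5)=73/7
row 3: denom=6−1·5/28=163/28; d'=(-60−1·73/7)/(163/28)=-1972/163
back: M3=-1972/163
back: M2=73/7−5/28·-1972/163=2052/163
back: M1=-11/5−1/5·2052/163=-769/163
M: M0=0, M1=-769/163, M2=2052/163, M3=-1972/163, M4=0
seg 0: a=3, c=M0/2=0, d=(M1−M0)/(6·3)=-769/2934, b=Δ0−h0·(2M0+M1)/6=2959/978
seg 1: a=5, c=M1/2=-769/326, d=(M2−M1)/(6·2)=2821/1956, b=Δ1−h1·(2M1+M2)/6=-1981/489
seg 2: a=-1, c=M2/2=1026/163, d=(M3−M2)/(6·1)=-2012/489, b=Δ2−h2·(2M2+M3)/6=1868/489
seg 3: a=5, c=M3/2=-986/163, d=(M4−M3)/(6·2)=493/489, b=Δ3−h3·(2M3+M4)/6=1988/489
t_q=7 → seg 3, τ=1; S=5+1988/489·τ+-986/163·τ²+493/489·τ³=656/163

  seg 0: a=3 b=2959/978 c=0 d=-769/2934
  seg 1: a=5 b=-1981/489 c=-769/326 d=2821/1956
  seg 2: a=-1 b=1868/489 c=1026/163 d=-2012/489
  seg 3: a=5 b=1988/489 c=-986/163 d=493/489
S(7) = 656/163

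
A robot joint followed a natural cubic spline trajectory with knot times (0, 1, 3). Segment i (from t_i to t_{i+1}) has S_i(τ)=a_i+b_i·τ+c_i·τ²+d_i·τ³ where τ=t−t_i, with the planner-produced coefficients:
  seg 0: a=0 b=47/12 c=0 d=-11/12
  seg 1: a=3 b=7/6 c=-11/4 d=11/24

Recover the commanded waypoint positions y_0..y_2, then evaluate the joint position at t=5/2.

y_0=0 y_1=3 y_2=-2
S(5/2) = 7/64

y_0 = S_0(0) = a_0 = 0
y_1 = S_1(0) = a_1 = 3
y_2 = S_1(2) = -2
t_q=5/2 is in segment 1 (τ=3/2); S_1(τ)=7/64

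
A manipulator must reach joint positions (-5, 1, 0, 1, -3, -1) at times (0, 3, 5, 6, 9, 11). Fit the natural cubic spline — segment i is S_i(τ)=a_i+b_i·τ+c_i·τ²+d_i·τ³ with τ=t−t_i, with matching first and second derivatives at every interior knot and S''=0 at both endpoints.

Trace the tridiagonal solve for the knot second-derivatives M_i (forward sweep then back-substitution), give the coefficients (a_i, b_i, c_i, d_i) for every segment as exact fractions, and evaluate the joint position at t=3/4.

  seg 0: a=-5 b=11693/3876 c=0 d=-3941/34884
  seg 1: a=1 b=-65/1938 c=-3941/3876 d=3037/7752
  seg 2: a=0 b=194/323 c=2585/1938 d=-1811/1938
  seg 3: a=1 b=53/114 c=-1424/969 d=5059/17442
  seg 4: a=-3 b=-505/969 c=737/646 d=-737/3876
S(3/4) = -230293/82688

Δ: Δ0=2, Δ1=-1/2, Δ2=1, Δ3=-4/3, Δ4=1
row 1: diag=10, rhs=-15; c'=1/5, d'=-3/2
row 2: denom=6−2·1/5=28/5; d'=(9−2·-3/2)/(28/5)=15/7
row 3: denom=8−1·5/28=219/28; d'=(-14−1·15/7)/(219/28)=-452/219
row 4: denom=10−3·28/73=646/73; d'=(14−3·-452/219)/(646/73)=737/323
back: M4=737/323
back: M3=-452/219−28/73·737/323=-2848/969
back: M2=15/7−5/28·-2848/969=2585/969
back: M1=-3/2−1/5·2585/969=-3941/1938
M: M0=0, M1=-3941/1938, M2=2585/969, M3=-2848/969, M4=737/323, M5=0
seg 0: a=-5, c=M0/2=0, d=(M1−M0)/(6·3)=-3941/34884, b=Δ0−h0·(2M0+M1)/6=11693/3876
seg 1: a=1, c=M1/2=-3941/3876, d=(M2−M1)/(6·2)=3037/7752, b=Δ1−h1·(2M1+M2)/6=-65/1938
seg 2: a=0, c=M2/2=2585/1938, d=(M3−M2)/(6·1)=-1811/1938, b=Δ2−h2·(2M2+M3)/6=194/323
seg 3: a=1, c=M3/2=-1424/969, d=(M4−M3)/(6·3)=5059/17442, b=Δ3−h3·(2M3+M4)/6=53/114
seg 4: a=-3, c=M4/2=737/646, d=(M5−M4)/(6·2)=-737/3876, b=Δ4−h4·(2M4+M5)/6=-505/969
t_q=3/4 → seg 0, τ=3/4; S=-5+11693/3876·τ+0·τ²+-3941/34884·τ³=-230293/82688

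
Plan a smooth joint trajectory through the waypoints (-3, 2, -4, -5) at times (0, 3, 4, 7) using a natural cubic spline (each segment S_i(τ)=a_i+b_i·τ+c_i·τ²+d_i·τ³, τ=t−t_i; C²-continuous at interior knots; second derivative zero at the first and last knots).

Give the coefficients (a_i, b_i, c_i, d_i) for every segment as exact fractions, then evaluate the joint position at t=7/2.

Δ: Δ0=5/3, Δ1=-6, Δ2=-1/3
row 1: diag=8, rhs=-46; c'=1/8, d'=-23/4
row 2: denom=8−1·1/8=63/8; d'=(34−1·-23/4)/(63/8)=106/21
back: M2=106/21
back: M1=-23/4−1/8·106/21=-134/21
M: M0=0, M1=-134/21, M2=106/21, M3=0
seg 0: a=-3, c=M0/2=0, d=(M1−M0)/(6·3)=-67/189, b=Δ0−h0·(2M0+M1)/6=34/7
seg 1: a=2, c=M1/2=-67/21, d=(M2−M1)/(6·1)=40/21, b=Δ1−h1·(2M1+M2)/6=-33/7
seg 2: a=-4, c=M2/2=53/21, d=(M3−M2)/(6·3)=-53/189, b=Δ2−h2·(2M2+M3)/6=-113/21
t_q=7/2 → seg 1, τ=1/2; S=2+-33/7·τ+-67/21·τ²+40/21·τ³=-11/12

  seg 0: a=-3 b=34/7 c=0 d=-67/189
  seg 1: a=2 b=-33/7 c=-67/21 d=40/21
  seg 2: a=-4 b=-113/21 c=53/21 d=-53/189
S(7/2) = -11/12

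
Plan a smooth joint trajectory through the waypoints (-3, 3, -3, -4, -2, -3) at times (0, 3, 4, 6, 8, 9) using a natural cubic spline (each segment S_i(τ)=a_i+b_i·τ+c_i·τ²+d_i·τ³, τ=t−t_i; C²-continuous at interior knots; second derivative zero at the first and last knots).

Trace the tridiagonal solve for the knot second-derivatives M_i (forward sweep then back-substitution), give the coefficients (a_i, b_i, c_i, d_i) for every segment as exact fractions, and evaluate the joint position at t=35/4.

Δ: Δ0=2, Δ1=-6, Δ2=-1/2, Δ3=1, Δ4=-1
row 1: diag=8, rhs=-48; c'=1/8, d'=-6
row 2: denom=6−1·1/8=47/8; d'=(33−1·-6)/(47/8)=312/47
row 3: denom=8−2·16/47=344/47; d'=(9−2·312/47)/(344/47)=-201/344
row 4: denom=6−2·47/172=469/86; d'=(-12−2·-201/344)/(469/86)=-1863/938
back: M4=-1863/938
back: M3=-201/344−47/172·-1863/938=-39/938
back: M2=312/47−16/47·-39/938=3120/469
back: M1=-6−1/8·3120/469=-3204/469
M: M0=0, M1=-3204/469, M2=3120/469, M3=-39/938, M4=-1863/938, M5=0
seg 0: a=-3, c=M0/2=0, d=(M1−M0)/(6·3)=-178/469, b=Δ0−h0·(2M0+M1)/6=2540/469
seg 1: a=3, c=M1/2=-1602/469, d=(M2−M1)/(6·1)=1054/469, b=Δ1−h1·(2M1+M2)/6=-2266/469
seg 2: a=-3, c=M2/2=1560/469, d=(M3−M2)/(6·2)=-299/536, b=Δ2−h2·(2M2+M3)/6=-2308/469
seg 3: a=-4, c=M3/2=-39/1876, d=(M4−M3)/(6·2)=-76/469, b=Δ3−h3·(2M3+M4)/6=1585/938
seg 4: a=-2, c=M4/2=-1863/1876, d=(M5−M4)/(6·1)=621/1876, b=Δ4−h4·(2M4+M5)/6=-317/938
t_q=35/4 → seg 4, τ=3/4; S=-2+-317/938·τ+-1863/1876·τ²+621/1876·τ³=-320861/120064

  seg 0: a=-3 b=2540/469 c=0 d=-178/469
  seg 1: a=3 b=-2266/469 c=-1602/469 d=1054/469
  seg 2: a=-3 b=-2308/469 c=1560/469 d=-299/536
  seg 3: a=-4 b=1585/938 c=-39/1876 d=-76/469
  seg 4: a=-2 b=-317/938 c=-1863/1876 d=621/1876
S(35/4) = -320861/120064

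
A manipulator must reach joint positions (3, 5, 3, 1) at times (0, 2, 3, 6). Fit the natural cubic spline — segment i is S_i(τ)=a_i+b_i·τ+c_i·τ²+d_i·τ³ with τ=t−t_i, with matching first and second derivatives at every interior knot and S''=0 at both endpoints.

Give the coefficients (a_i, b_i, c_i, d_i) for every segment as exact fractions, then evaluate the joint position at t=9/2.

  seg 0: a=3 b=293/141 c=0 d=-38/141
  seg 1: a=5 b=-163/141 c=-76/47 d=109/141
  seg 2: a=3 b=-292/141 c=33/47 d=-11/141
S(9/2) = 455/376

Δ: Δ0=1, Δ1=-2, Δ2=-2/3
row 1: diag=6, rhs=-18; c'=1/6, d'=-3
row 2: denom=8−1·1/6=47/6; d'=(8−1·-3)/(47/6)=66/47
back: M2=66/47
back: M1=-3−1/6·66/47=-152/47
M: M0=0, M1=-152/47, M2=66/47, M3=0
seg 0: a=3, c=M0/2=0, d=(M1−M0)/(6·2)=-38/141, b=Δ0−h0·(2M0+M1)/6=293/141
seg 1: a=5, c=M1/2=-76/47, d=(M2−M1)/(6·1)=109/141, b=Δ1−h1·(2M1+M2)/6=-163/141
seg 2: a=3, c=M2/2=33/47, d=(M3−M2)/(6·3)=-11/141, b=Δ2−h2·(2M2+M3)/6=-292/141
t_q=9/2 → seg 2, τ=3/2; S=3+-292/141·τ+33/47·τ²+-11/141·τ³=455/376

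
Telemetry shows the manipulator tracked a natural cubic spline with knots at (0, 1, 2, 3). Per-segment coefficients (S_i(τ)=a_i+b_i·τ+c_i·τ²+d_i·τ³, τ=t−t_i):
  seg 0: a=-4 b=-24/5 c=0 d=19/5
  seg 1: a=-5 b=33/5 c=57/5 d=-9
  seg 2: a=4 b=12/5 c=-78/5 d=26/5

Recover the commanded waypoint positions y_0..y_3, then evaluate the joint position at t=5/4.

y_0 = S_0(0) = a_0 = -4
y_1 = S_1(0) = a_1 = -5
y_2 = S_2(0) = a_2 = 4
y_3 = S_2(1) = -4
t_q=5/4 is in segment 1 (τ=1/4); S_1(τ)=-889/320

y_0=-4 y_1=-5 y_2=4 y_3=-4
S(5/4) = -889/320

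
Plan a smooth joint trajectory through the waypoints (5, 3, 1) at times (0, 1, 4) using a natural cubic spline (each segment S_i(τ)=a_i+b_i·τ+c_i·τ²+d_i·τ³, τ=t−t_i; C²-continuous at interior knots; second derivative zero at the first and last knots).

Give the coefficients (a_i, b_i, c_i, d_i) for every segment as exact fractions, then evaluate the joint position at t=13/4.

Δ: Δ0=-2, Δ1=-2/3
row 1: diag=8, rhs=8; c'=3/8, d'=1
back: M1=1
M: M0=0, M1=1, M2=0
seg 0: a=5, c=M0/2=0, d=(M1−M0)/(6·1)=1/6, b=Δ0−h0·(2M0+M1)/6=-13/6
seg 1: a=3, c=M1/2=1/2, d=(M2−M1)/(6·3)=-1/18, b=Δ1−h1·(2M1+M2)/6=-5/3
t_q=13/4 → seg 1, τ=9/4; S=3+-5/3·τ+1/2·τ²+-1/18·τ³=147/128

  seg 0: a=5 b=-13/6 c=0 d=1/6
  seg 1: a=3 b=-5/3 c=1/2 d=-1/18
S(13/4) = 147/128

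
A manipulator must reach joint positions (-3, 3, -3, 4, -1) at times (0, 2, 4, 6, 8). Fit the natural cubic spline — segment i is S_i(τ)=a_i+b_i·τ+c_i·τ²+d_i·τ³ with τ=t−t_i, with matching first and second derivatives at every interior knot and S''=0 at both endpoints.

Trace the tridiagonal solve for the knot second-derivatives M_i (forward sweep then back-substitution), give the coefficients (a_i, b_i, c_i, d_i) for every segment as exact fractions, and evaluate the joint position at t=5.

  seg 0: a=-3 b=145/28 c=0 d=-61/112
  seg 1: a=3 b=-19/14 c=-183/56 d=137/112
  seg 2: a=-3 b=1/4 c=57/14 d=-137/112
  seg 3: a=4 b=13/7 c=-183/56 d=61/112
S(5) = 11/112

Δ: Δ0=3, Δ1=-3, Δ2=7/2, Δ3=-5/2
row 1: diag=8, rhs=-36; c'=1/4, d'=-9/2
row 2: denom=8−2·1/4=15/2; d'=(39−2·-9/2)/(15/2)=32/5
row 3: denom=8−2·4/15=112/15; d'=(-36−2·32/5)/(112/15)=-183/28
back: M3=-183/28
back: M2=32/5−4/15·-183/28=57/7
back: M1=-9/2−1/4·57/7=-183/28
M: M0=0, M1=-183/28, M2=57/7, M3=-183/28, M4=0
seg 0: a=-3, c=M0/2=0, d=(M1−M0)/(6·2)=-61/112, b=Δ0−h0·(2M0+M1)/6=145/28
seg 1: a=3, c=M1/2=-183/56, d=(M2−M1)/(6·2)=137/112, b=Δ1−h1·(2M1+M2)/6=-19/14
seg 2: a=-3, c=M2/2=57/14, d=(M3−M2)/(6·2)=-137/112, b=Δ2−h2·(2M2+M3)/6=1/4
seg 3: a=4, c=M3/2=-183/56, d=(M4−M3)/(6·2)=61/112, b=Δ3−h3·(2M3+M4)/6=13/7
t_q=5 → seg 2, τ=1; S=-3+1/4·τ+57/14·τ²+-137/112·τ³=11/112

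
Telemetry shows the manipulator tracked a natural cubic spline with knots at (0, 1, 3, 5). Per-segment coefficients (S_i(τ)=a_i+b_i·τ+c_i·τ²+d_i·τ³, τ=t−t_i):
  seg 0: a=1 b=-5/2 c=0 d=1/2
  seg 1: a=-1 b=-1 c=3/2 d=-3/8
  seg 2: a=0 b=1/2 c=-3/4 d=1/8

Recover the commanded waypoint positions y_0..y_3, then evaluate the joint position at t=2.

y_0 = S_0(0) = a_0 = 1
y_1 = S_1(0) = a_1 = -1
y_2 = S_2(0) = a_2 = 0
y_3 = S_2(2) = -1
t_q=2 is in segment 1 (τ=1); S_1(τ)=-7/8

y_0=1 y_1=-1 y_2=0 y_3=-1
S(2) = -7/8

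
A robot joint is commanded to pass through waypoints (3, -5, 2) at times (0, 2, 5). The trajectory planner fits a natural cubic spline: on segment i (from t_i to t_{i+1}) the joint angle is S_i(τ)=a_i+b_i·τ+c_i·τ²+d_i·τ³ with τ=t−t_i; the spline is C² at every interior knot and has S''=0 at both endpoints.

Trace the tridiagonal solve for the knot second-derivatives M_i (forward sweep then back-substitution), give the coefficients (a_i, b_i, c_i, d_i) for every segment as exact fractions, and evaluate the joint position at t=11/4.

  seg 0: a=3 b=-79/15 c=0 d=19/60
  seg 1: a=-5 b=-22/15 c=19/10 d=-19/90
S(11/4) = -3277/640

Δ: Δ0=-4, Δ1=7/3
row 1: diag=10, rhs=38; c'=3/10, d'=19/5
back: M1=19/5
M: M0=0, M1=19/5, M2=0
seg 0: a=3, c=M0/2=0, d=(M1−M0)/(6·2)=19/60, b=Δ0−h0·(2M0+M1)/6=-79/15
seg 1: a=-5, c=M1/2=19/10, d=(M2−M1)/(6·3)=-19/90, b=Δ1−h1·(2M1+M2)/6=-22/15
t_q=11/4 → seg 1, τ=3/4; S=-5+-22/15·τ+19/10·τ²+-19/90·τ³=-3277/640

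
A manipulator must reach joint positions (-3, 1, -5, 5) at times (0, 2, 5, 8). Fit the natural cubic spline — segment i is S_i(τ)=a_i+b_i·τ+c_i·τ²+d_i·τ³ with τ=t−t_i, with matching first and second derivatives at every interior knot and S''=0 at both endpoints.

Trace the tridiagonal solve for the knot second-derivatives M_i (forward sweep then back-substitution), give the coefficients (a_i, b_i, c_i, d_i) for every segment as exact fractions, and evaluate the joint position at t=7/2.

  seg 0: a=-3 b=350/111 c=0 d=-32/111
  seg 1: a=1 b=-34/111 c=-64/37 d=388/999
  seg 2: a=-5 b=-22/111 c=196/111 d=-196/999
S(7/2) = -151/74

Δ: Δ0=2, Δ1=-2, Δ2=10/3
row 1: diag=10, rhs=-24; c'=3/10, d'=-12/5
row 2: denom=12−3·3/10=111/10; d'=(32−3·-12/5)/(111/10)=392/111
back: M2=392/111
back: M1=-12/5−3/10·392/111=-128/37
M: M0=0, M1=-128/37, M2=392/111, M3=0
seg 0: a=-3, c=M0/2=0, d=(M1−M0)/(6·2)=-32/111, b=Δ0−h0·(2M0+M1)/6=350/111
seg 1: a=1, c=M1/2=-64/37, d=(M2−M1)/(6·3)=388/999, b=Δ1−h1·(2M1+M2)/6=-34/111
seg 2: a=-5, c=M2/2=196/111, d=(M3−M2)/(6·3)=-196/999, b=Δ2−h2·(2M2+M3)/6=-22/111
t_q=7/2 → seg 1, τ=3/2; S=1+-34/111·τ+-64/37·τ²+388/999·τ³=-151/74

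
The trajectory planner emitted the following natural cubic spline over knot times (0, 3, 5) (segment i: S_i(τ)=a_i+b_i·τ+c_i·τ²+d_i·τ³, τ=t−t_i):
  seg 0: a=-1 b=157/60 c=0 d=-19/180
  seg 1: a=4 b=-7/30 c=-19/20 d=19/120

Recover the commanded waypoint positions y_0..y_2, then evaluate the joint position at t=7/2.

y_0=-1 y_1=4 y_2=1
S(7/2) = 1173/320

y_0 = S_0(0) = a_0 = -1
y_1 = S_1(0) = a_1 = 4
y_2 = S_1(2) = 1
t_q=7/2 is in segment 1 (τ=1/2); S_1(τ)=1173/320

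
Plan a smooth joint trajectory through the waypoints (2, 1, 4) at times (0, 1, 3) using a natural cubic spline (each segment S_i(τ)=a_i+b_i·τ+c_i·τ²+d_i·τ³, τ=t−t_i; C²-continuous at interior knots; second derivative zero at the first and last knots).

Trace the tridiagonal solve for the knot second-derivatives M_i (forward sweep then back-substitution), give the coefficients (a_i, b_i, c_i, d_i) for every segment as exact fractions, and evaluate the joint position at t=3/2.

  seg 0: a=2 b=-17/12 c=0 d=5/12
  seg 1: a=1 b=-1/6 c=5/4 d=-5/24
S(3/2) = 77/64

Δ: Δ0=-1, Δ1=3/2
row 1: diag=6, rhs=15; c'=1/3, d'=5/2
back: M1=5/2
M: M0=0, M1=5/2, M2=0
seg 0: a=2, c=M0/2=0, d=(M1−M0)/(6·1)=5/12, b=Δ0−h0·(2M0+M1)/6=-17/12
seg 1: a=1, c=M1/2=5/4, d=(M2−M1)/(6·2)=-5/24, b=Δ1−h1·(2M1+M2)/6=-1/6
t_q=3/2 → seg 1, τ=1/2; S=1+-1/6·τ+5/4·τ²+-5/24·τ³=77/64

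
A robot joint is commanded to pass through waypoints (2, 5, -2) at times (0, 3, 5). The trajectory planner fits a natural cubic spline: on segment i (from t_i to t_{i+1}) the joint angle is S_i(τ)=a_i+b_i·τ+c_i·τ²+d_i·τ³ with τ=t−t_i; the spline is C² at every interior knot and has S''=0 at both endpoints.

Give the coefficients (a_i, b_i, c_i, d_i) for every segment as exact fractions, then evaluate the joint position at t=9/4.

Δ: Δ0=1, Δ1=-7/2
row 1: diag=10, rhs=-27; c'=1/5, d'=-27/10
back: M1=-27/10
M: M0=0, M1=-27/10, M2=0
seg 0: a=2, c=M0/2=0, d=(M1−M0)/(6·3)=-3/20, b=Δ0−h0·(2M0+M1)/6=47/20
seg 1: a=5, c=M1/2=-27/20, d=(M2−M1)/(6·2)=9/40, b=Δ1−h1·(2M1+M2)/6=-17/10
t_q=9/4 → seg 0, τ=9/4; S=2+47/20·τ+0·τ²+-3/20·τ³=7141/1280

  seg 0: a=2 b=47/20 c=0 d=-3/20
  seg 1: a=5 b=-17/10 c=-27/20 d=9/40
S(9/4) = 7141/1280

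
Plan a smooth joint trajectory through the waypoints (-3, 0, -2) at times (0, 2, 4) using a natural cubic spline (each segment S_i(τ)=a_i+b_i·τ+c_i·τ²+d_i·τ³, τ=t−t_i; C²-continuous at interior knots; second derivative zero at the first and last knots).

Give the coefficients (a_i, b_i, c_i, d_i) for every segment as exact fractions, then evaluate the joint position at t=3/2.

Δ: Δ0=3/2, Δ1=-1
row 1: diag=8, rhs=-15; c'=1/4, d'=-15/8
back: M1=-15/8
M: M0=0, M1=-15/8, M2=0
seg 0: a=-3, c=M0/2=0, d=(M1−M0)/(6·2)=-5/32, b=Δ0−h0·(2M0+M1)/6=17/8
seg 1: a=0, c=M1/2=-15/16, d=(M2−M1)/(6·2)=5/32, b=Δ1−h1·(2M1+M2)/6=1/4
t_q=3/2 → seg 0, τ=3/2; S=-3+17/8·τ+0·τ²+-5/32·τ³=-87/256

  seg 0: a=-3 b=17/8 c=0 d=-5/32
  seg 1: a=0 b=1/4 c=-15/16 d=5/32
S(3/2) = -87/256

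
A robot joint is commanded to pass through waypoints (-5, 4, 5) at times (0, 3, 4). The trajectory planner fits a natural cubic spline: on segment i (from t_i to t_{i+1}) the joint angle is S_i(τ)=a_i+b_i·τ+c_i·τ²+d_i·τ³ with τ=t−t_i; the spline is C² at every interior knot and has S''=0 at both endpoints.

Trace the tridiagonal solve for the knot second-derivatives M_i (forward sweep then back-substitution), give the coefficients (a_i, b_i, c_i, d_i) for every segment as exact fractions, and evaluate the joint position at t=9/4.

Δ: Δ0=3, Δ1=1
row 1: diag=8, rhs=-12; c'=1/8, d'=-3/2
back: M1=-3/2
M: M0=0, M1=-3/2, M2=0
seg 0: a=-5, c=M0/2=0, d=(M1−M0)/(6·3)=-1/12, b=Δ0−h0·(2M0+M1)/6=15/4
seg 1: a=4, c=M1/2=-3/4, d=(M2−M1)/(6·1)=1/4, b=Δ1−h1·(2M1+M2)/6=3/2
t_q=9/4 → seg 0, τ=9/4; S=-5+15/4·τ+0·τ²+-1/12·τ³=637/256

  seg 0: a=-5 b=15/4 c=0 d=-1/12
  seg 1: a=4 b=3/2 c=-3/4 d=1/4
S(9/4) = 637/256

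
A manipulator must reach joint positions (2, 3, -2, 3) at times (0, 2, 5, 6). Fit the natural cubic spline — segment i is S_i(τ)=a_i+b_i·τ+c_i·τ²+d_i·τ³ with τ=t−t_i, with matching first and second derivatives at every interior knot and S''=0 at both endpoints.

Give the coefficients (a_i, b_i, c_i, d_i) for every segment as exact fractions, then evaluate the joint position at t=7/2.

  seg 0: a=2 b=661/426 c=0 d=-56/213
  seg 1: a=3 b=-683/426 c=-112/71 d=221/426
  seg 2: a=-2 b=626/213 c=439/142 d=-439/426
S(7/2) = -1367/1136

Δ: Δ0=1/2, Δ1=-5/3, Δ2=5
row 1: diag=10, rhs=-13; c'=3/10, d'=-13/10
row 2: denom=8−3·3/10=71/10; d'=(40−3·-13/10)/(71/10)=439/71
back: M2=439/71
back: M1=-13/10−3/10·439/71=-224/71
M: M0=0, M1=-224/71, M2=439/71, M3=0
seg 0: a=2, c=M0/2=0, d=(M1−M0)/(6·2)=-56/213, b=Δ0−h0·(2M0+M1)/6=661/426
seg 1: a=3, c=M1/2=-112/71, d=(M2−M1)/(6·3)=221/426, b=Δ1−h1·(2M1+M2)/6=-683/426
seg 2: a=-2, c=M2/2=439/142, d=(M3−M2)/(6·1)=-439/426, b=Δ2−h2·(2M2+M3)/6=626/213
t_q=7/2 → seg 1, τ=3/2; S=3+-683/426·τ+-112/71·τ²+221/426·τ³=-1367/1136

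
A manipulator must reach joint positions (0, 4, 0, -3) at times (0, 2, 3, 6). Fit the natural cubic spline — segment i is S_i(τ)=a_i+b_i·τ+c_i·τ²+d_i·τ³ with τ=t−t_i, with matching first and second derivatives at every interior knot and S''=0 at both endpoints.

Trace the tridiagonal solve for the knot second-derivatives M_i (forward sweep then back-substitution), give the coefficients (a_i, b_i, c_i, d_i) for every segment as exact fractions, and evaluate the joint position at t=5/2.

  seg 0: a=0 b=196/47 c=0 d=-51/94
  seg 1: a=4 b=-110/47 c=-153/47 d=75/47
  seg 2: a=0 b=-191/47 c=72/47 d=-8/47
S(5/2) = 833/376

Δ: Δ0=2, Δ1=-4, Δ2=-1
row 1: diag=6, rhs=-36; c'=1/6, d'=-6
row 2: denom=8−1·1/6=47/6; d'=(18−1·-6)/(47/6)=144/47
back: M2=144/47
back: M1=-6−1/6·144/47=-306/47
M: M0=0, M1=-306/47, M2=144/47, M3=0
seg 0: a=0, c=M0/2=0, d=(M1−M0)/(6·2)=-51/94, b=Δ0−h0·(2M0+M1)/6=196/47
seg 1: a=4, c=M1/2=-153/47, d=(M2−M1)/(6·1)=75/47, b=Δ1−h1·(2M1+M2)/6=-110/47
seg 2: a=0, c=M2/2=72/47, d=(M3−M2)/(6·3)=-8/47, b=Δ2−h2·(2M2+M3)/6=-191/47
t_q=5/2 → seg 1, τ=1/2; S=4+-110/47·τ+-153/47·τ²+75/47·τ³=833/376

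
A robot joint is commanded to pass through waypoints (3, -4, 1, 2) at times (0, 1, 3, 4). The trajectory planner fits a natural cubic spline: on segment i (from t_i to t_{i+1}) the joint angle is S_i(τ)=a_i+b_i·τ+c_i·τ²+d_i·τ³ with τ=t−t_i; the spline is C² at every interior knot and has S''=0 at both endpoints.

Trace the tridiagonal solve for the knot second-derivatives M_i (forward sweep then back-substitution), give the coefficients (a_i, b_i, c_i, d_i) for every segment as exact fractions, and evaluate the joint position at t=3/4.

Δ: Δ0=-7, Δ1=5/2, Δ2=1
row 1: diag=6, rhs=57; c'=1/3, d'=19/2
row 2: denom=6−2·1/3=16/3; d'=(-9−2·19/2)/(16/3)=-21/4
back: M2=-21/4
back: M1=19/2−1/3·-21/4=45/4
M: M0=0, M1=45/4, M2=-21/4, M3=0
seg 0: a=3, c=M0/2=0, d=(M1−M0)/(6·1)=15/8, b=Δ0−h0·(2M0+M1)/6=-71/8
seg 1: a=-4, c=M1/2=45/8, d=(M2−M1)/(6·2)=-11/8, b=Δ1−h1·(2M1+M2)/6=-13/4
seg 2: a=1, c=M2/2=-21/8, d=(M3−M2)/(6·1)=7/8, b=Δ2−h2·(2M2+M3)/6=11/4
t_q=3/4 → seg 0, τ=3/4; S=3+-71/8·τ+0·τ²+15/8·τ³=-1467/512

  seg 0: a=3 b=-71/8 c=0 d=15/8
  seg 1: a=-4 b=-13/4 c=45/8 d=-11/8
  seg 2: a=1 b=11/4 c=-21/8 d=7/8
S(3/4) = -1467/512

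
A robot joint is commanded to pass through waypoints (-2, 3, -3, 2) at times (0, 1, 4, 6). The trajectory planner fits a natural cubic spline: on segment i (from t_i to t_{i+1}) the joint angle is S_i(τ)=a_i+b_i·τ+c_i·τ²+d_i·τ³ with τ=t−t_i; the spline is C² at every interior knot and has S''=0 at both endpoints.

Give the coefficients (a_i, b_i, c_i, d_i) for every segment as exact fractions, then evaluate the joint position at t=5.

  seg 0: a=-2 b=877/142 c=0 d=-167/142
  seg 1: a=3 b=188/71 c=-501/142 d=281/426
  seg 2: a=-3 b=-101/142 c=171/71 d=-57/142
S(5) = -121/71

Δ: Δ0=5, Δ1=-2, Δ2=5/2
row 1: diag=8, rhs=-42; c'=3/8, d'=-21/4
row 2: denom=10−3·3/8=71/8; d'=(27−3·-21/4)/(71/8)=342/71
back: M2=342/71
back: M1=-21/4−3/8·342/71=-501/71
M: M0=0, M1=-501/71, M2=342/71, M3=0
seg 0: a=-2, c=M0/2=0, d=(M1−M0)/(6·1)=-167/142, b=Δ0−h0·(2M0+M1)/6=877/142
seg 1: a=3, c=M1/2=-501/142, d=(M2−M1)/(6·3)=281/426, b=Δ1−h1·(2M1+M2)/6=188/71
seg 2: a=-3, c=M2/2=171/71, d=(M3−M2)/(6·2)=-57/142, b=Δ2−h2·(2M2+M3)/6=-101/142
t_q=5 → seg 2, τ=1; S=-3+-101/142·τ+171/71·τ²+-57/142·τ³=-121/71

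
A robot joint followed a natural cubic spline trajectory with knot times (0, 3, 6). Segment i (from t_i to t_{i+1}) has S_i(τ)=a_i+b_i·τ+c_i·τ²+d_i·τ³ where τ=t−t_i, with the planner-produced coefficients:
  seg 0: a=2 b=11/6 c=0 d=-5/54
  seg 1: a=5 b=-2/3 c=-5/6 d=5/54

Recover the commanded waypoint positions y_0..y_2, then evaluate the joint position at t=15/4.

y_0=2 y_1=5 y_2=-2
S(15/4) = 521/128

y_0 = S_0(0) = a_0 = 2
y_1 = S_1(0) = a_1 = 5
y_2 = S_1(3) = -2
t_q=15/4 is in segment 1 (τ=3/4); S_1(τ)=521/128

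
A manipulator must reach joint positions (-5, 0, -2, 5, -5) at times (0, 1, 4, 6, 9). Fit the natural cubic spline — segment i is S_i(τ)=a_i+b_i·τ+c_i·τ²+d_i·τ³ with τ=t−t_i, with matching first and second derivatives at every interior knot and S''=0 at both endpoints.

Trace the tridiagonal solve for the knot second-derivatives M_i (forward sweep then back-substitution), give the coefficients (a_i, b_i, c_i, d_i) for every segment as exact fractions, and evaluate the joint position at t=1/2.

  seg 0: a=-5 b=2050/339 c=0 d=-355/339
  seg 1: a=0 b=985/339 c=-355/113 d=1984/3051
  seg 2: a=-2 b=547/339 c=919/339 d=-799/904
  seg 3: a=5 b=1255/678 c=-3515/1356 d=3515/12204
S(1/2) = -1905/904

Δ: Δ0=5, Δ1=-2/3, Δ2=7/2, Δ3=-10/3
row 1: diag=8, rhs=-34; c'=3/8, d'=-17/4
row 2: denom=10−3·3/8=71/8; d'=(25−3·-17/4)/(71/8)=302/71
row 3: denom=10−2·16/71=678/71; d'=(-41−2·302/71)/(678/71)=-3515/678
back: M3=-3515/678
back: M2=302/71−16/71·-3515/678=1838/339
back: M1=-17/4−3/8·1838/339=-710/113
M: M0=0, M1=-710/113, M2=1838/339, M3=-3515/678, M4=0
seg 0: a=-5, c=M0/2=0, d=(M1−M0)/(6·1)=-355/339, b=Δ0−h0·(2M0+M1)/6=2050/339
seg 1: a=0, c=M1/2=-355/113, d=(M2−M1)/(6·3)=1984/3051, b=Δ1−h1·(2M1+M2)/6=985/339
seg 2: a=-2, c=M2/2=919/339, d=(M3−M2)/(6·2)=-799/904, b=Δ2−h2·(2M2+M3)/6=547/339
seg 3: a=5, c=M3/2=-3515/1356, d=(M4−M3)/(6·3)=3515/12204, b=Δ3−h3·(2M3+M4)/6=1255/678
t_q=1/2 → seg 0, τ=1/2; S=-5+2050/339·τ+0·τ²+-355/339·τ³=-1905/904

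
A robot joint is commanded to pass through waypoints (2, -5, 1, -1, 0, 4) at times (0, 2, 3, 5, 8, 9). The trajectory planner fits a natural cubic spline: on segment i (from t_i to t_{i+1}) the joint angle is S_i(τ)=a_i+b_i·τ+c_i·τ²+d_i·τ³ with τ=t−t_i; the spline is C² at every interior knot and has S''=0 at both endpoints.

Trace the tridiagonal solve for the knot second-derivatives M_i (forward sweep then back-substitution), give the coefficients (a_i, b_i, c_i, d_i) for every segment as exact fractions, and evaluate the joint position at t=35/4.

  seg 0: a=2 b=-99025/13758 c=0 d=6359/6879
  seg 1: a=-5 b=53591/13758 c=12718/2293 d=-47351/13758
  seg 2: a=1 b=32077/6879 c=-21915/4586 d=26789/27516
  seg 3: a=-1 b=-19046/6879 c=2437/2293 d=-22/2293
  seg 4: a=0 b=23038/6879 c=2239/2293 d=-2239/6879
S(35/4) = 429061/146752

Δ: Δ0=-7/2, Δ1=6, Δ2=-1, Δ3=1/3, Δ4=4
row 1: diag=6, rhs=57; c'=1/6, d'=19/2
row 2: denom=6−1·1/6=35/6; d'=(-42−1·19/2)/(35/6)=-309/35
row 3: denom=10−2·12/35=326/35; d'=(8−2·-309/35)/(326/35)=449/163
row 4: denom=8−3·105/326=2293/326; d'=(22−3·449/163)/(2293/326)=4478/2293
back: M4=4478/2293
back: M3=449/163−105/326·4478/2293=4874/2293
back: M2=-309/35−12/35·4874/2293=-21915/2293
back: M1=19/2−1/6·-21915/2293=25436/2293
M: M0=0, M1=25436/2293, M2=-21915/2293, M3=4874/2293, M4=4478/2293, M5=0
seg 0: a=2, c=M0/2=0, d=(M1−M0)/(6·2)=6359/6879, b=Δ0−h0·(2M0+M1)/6=-99025/13758
seg 1: a=-5, c=M1/2=12718/2293, d=(M2−M1)/(6·1)=-47351/13758, b=Δ1−h1·(2M1+M2)/6=53591/13758
seg 2: a=1, c=M2/2=-21915/4586, d=(M3−M2)/(6·2)=26789/27516, b=Δ2−h2·(2M2+M3)/6=32077/6879
seg 3: a=-1, c=M3/2=2437/2293, d=(M4−M3)/(6·3)=-22/2293, b=Δ3−h3·(2M3+M4)/6=-19046/6879
seg 4: a=0, c=M4/2=2239/2293, d=(M5−M4)/(6·1)=-2239/6879, b=Δ4−h4·(2M4+M5)/6=23038/6879
t_q=35/4 → seg 4, τ=3/4; S=0+23038/6879·τ+2239/2293·τ²+-2239/6879·τ³=429061/146752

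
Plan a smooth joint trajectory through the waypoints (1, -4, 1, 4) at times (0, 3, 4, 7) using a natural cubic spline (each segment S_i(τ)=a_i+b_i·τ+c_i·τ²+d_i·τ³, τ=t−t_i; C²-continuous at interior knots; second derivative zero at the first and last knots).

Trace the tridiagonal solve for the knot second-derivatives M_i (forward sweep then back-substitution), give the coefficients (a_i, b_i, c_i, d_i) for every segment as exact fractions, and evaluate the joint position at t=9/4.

Δ: Δ0=-5/3, Δ1=5, Δ2=1
row 1: diag=8, rhs=40; c'=1/8, d'=5
row 2: denom=8−1·1/8=63/8; d'=(-24−1·5)/(63/8)=-232/63
back: M2=-232/63
back: M1=5−1/8·-232/63=344/63
M: M0=0, M1=344/63, M2=-232/63, M3=0
seg 0: a=1, c=M0/2=0, d=(M1−M0)/(6·3)=172/567, b=Δ0−h0·(2M0+M1)/6=-277/63
seg 1: a=-4, c=M1/2=172/63, d=(M2−M1)/(6·1)=-32/21, b=Δ1−h1·(2M1+M2)/6=239/63
seg 2: a=1, c=M2/2=-116/63, d=(M3−M2)/(6·3)=116/567, b=Δ2−h2·(2M2+M3)/6=295/63
t_q=9/4 → seg 0, τ=9/4; S=1+-277/63·τ+0·τ²+172/567·τ³=-87/16

  seg 0: a=1 b=-277/63 c=0 d=172/567
  seg 1: a=-4 b=239/63 c=172/63 d=-32/21
  seg 2: a=1 b=295/63 c=-116/63 d=116/567
S(9/4) = -87/16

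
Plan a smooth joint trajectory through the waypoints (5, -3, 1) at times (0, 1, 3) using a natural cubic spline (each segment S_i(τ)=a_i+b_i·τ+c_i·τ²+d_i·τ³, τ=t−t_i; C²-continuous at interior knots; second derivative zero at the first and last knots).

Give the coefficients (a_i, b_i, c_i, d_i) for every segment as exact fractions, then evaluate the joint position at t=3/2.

Δ: Δ0=-8, Δ1=2
row 1: diag=6, rhs=60; c'=1/3, d'=10
back: M1=10
M: M0=0, M1=10, M2=0
seg 0: a=5, c=M0/2=0, d=(M1−M0)/(6·1)=5/3, b=Δ0−h0·(2M0+M1)/6=-29/3
seg 1: a=-3, c=M1/2=5, d=(M2−M1)/(6·2)=-5/6, b=Δ1−h1·(2M1+M2)/6=-14/3
t_q=3/2 → seg 1, τ=1/2; S=-3+-14/3·τ+5·τ²+-5/6·τ³=-67/16

  seg 0: a=5 b=-29/3 c=0 d=5/3
  seg 1: a=-3 b=-14/3 c=5 d=-5/6
S(3/2) = -67/16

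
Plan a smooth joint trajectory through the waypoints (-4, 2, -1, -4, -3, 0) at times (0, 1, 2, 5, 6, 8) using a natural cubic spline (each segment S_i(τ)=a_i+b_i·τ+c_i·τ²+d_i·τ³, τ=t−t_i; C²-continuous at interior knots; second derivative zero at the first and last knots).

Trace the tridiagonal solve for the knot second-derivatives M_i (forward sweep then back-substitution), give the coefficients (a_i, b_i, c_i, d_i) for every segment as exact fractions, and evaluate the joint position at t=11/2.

Δ: Δ0=6, Δ1=-3, Δ2=-1, Δ3=1, Δ4=3/2
row 1: diag=4, rhs=-54; c'=1/4, d'=-27/2
row 2: denom=8−1·1/4=31/4; d'=(12−1·-27/2)/(31/4)=102/31
row 3: denom=8−3·12/31=212/31; d'=(12−3·102/31)/(212/31)=33/106
row 4: denom=6−1·31/212=1241/212; d'=(3−1·33/106)/(1241/212)=570/1241
back: M4=570/1241
back: M3=33/106−31/212·570/1241=303/1241
back: M2=102/31−12/31·303/1241=3966/1241
back: M1=-27/2−1/4·3966/1241=-17745/1241
M: M0=0, M1=-17745/1241, M2=3966/1241, M3=303/1241, M4=570/1241, M5=0
seg 0: a=-4, c=M0/2=0, d=(M1−M0)/(6·1)=-5915/2482, b=Δ0−h0·(2M0+M1)/6=20807/2482
seg 1: a=2, c=M1/2=-17745/2482, d=(M2−M1)/(6·1)=7237/2482, b=Δ1−h1·(2M1+M2)/6=1531/1241
seg 2: a=-1, c=M2/2=1983/1241, d=(M3−M2)/(6·3)=-407/2482, b=Δ2−h2·(2M2+M3)/6=-10717/2482
seg 3: a=-4, c=M3/2=303/2482, d=(M4−M3)/(6·1)=89/2482, b=Δ3−h3·(2M3+M4)/6=1045/1241
seg 4: a=-3, c=M4/2=285/1241, d=(M5−M4)/(6·2)=-95/2482, b=Δ4−h4·(2M4+M5)/6=2963/2482
t_q=11/2 → seg 3, τ=1/2; S=-4+1045/1241·τ+303/2482·τ²+89/2482·τ³=-70369/19856

  seg 0: a=-4 b=20807/2482 c=0 d=-5915/2482
  seg 1: a=2 b=1531/1241 c=-17745/2482 d=7237/2482
  seg 2: a=-1 b=-10717/2482 c=1983/1241 d=-407/2482
  seg 3: a=-4 b=1045/1241 c=303/2482 d=89/2482
  seg 4: a=-3 b=2963/2482 c=285/1241 d=-95/2482
S(11/2) = -70369/19856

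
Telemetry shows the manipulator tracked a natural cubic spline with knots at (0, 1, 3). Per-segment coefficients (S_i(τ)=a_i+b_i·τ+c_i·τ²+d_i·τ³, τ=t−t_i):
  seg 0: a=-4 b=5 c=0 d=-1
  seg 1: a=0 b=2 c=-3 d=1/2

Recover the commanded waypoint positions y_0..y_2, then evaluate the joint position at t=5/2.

y_0=-4 y_1=0 y_2=-4
S(5/2) = -33/16

y_0 = S_0(0) = a_0 = -4
y_1 = S_1(0) = a_1 = 0
y_2 = S_1(2) = -4
t_q=5/2 is in segment 1 (τ=3/2); S_1(τ)=-33/16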